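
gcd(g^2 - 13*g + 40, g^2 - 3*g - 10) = g - 5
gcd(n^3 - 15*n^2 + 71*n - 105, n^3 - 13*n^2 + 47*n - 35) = n^2 - 12*n + 35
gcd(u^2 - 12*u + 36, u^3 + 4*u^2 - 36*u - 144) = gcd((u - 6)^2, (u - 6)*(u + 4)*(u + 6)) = u - 6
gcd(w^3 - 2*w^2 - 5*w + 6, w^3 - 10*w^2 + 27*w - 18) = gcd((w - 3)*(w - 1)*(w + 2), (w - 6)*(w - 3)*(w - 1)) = w^2 - 4*w + 3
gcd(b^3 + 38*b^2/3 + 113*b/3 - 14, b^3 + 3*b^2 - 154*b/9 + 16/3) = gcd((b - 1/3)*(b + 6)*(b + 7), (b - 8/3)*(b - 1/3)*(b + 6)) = b^2 + 17*b/3 - 2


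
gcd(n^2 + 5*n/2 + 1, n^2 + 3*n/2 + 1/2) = n + 1/2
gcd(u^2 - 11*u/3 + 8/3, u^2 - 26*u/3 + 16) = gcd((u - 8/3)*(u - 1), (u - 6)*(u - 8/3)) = u - 8/3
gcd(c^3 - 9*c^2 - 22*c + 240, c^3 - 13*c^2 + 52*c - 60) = c - 6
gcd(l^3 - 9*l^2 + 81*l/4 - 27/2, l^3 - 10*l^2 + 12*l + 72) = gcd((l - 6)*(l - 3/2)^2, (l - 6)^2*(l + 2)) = l - 6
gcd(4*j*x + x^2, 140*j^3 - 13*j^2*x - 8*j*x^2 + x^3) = 4*j + x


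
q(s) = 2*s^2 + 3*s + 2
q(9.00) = 191.00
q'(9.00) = 39.00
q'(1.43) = 8.72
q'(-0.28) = 1.88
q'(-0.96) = -0.84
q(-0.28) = 1.32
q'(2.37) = 12.48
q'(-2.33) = -6.32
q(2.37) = 20.34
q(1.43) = 10.38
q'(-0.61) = 0.56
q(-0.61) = 0.91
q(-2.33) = 5.87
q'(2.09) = 11.36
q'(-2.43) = -6.72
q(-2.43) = 6.52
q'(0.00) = 3.00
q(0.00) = 2.00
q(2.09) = 17.01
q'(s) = 4*s + 3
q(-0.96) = 0.96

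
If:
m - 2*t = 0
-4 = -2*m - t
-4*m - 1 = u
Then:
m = 8/5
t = 4/5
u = -37/5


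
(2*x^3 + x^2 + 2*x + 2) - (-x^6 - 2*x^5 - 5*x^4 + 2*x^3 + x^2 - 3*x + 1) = x^6 + 2*x^5 + 5*x^4 + 5*x + 1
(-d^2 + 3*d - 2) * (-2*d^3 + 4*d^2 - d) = 2*d^5 - 10*d^4 + 17*d^3 - 11*d^2 + 2*d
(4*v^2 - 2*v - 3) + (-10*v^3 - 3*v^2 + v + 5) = -10*v^3 + v^2 - v + 2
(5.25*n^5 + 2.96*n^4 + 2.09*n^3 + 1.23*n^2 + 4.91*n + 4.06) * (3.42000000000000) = 17.955*n^5 + 10.1232*n^4 + 7.1478*n^3 + 4.2066*n^2 + 16.7922*n + 13.8852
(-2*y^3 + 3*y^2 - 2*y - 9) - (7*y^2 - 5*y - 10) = -2*y^3 - 4*y^2 + 3*y + 1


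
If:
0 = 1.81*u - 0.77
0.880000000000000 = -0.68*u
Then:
No Solution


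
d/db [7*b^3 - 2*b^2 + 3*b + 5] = 21*b^2 - 4*b + 3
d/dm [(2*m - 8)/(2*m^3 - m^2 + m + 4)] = 2*(2*m^3 - m^2 + m - (m - 4)*(6*m^2 - 2*m + 1) + 4)/(2*m^3 - m^2 + m + 4)^2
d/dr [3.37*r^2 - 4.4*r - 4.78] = 6.74*r - 4.4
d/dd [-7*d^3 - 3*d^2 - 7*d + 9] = -21*d^2 - 6*d - 7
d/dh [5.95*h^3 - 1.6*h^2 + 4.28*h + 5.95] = 17.85*h^2 - 3.2*h + 4.28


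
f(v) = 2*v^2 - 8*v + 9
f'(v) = 4*v - 8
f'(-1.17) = -12.68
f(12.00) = 201.00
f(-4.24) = 78.88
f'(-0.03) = -8.12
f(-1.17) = 21.10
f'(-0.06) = -8.24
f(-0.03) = 9.24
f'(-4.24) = -24.96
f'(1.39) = -2.44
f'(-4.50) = -26.00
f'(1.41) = -2.36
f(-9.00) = 243.00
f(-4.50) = 85.50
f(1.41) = 1.70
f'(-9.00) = -44.00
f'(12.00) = 40.00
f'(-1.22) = -12.88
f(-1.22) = 21.74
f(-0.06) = 9.49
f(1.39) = 1.74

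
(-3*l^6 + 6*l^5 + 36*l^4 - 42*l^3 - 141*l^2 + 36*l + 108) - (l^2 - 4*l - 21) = -3*l^6 + 6*l^5 + 36*l^4 - 42*l^3 - 142*l^2 + 40*l + 129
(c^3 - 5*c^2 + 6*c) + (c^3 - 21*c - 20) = 2*c^3 - 5*c^2 - 15*c - 20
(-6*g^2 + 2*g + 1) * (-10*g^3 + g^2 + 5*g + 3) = 60*g^5 - 26*g^4 - 38*g^3 - 7*g^2 + 11*g + 3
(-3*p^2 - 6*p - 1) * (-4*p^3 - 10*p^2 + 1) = 12*p^5 + 54*p^4 + 64*p^3 + 7*p^2 - 6*p - 1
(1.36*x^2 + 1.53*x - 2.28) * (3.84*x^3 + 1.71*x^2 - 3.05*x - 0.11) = 5.2224*x^5 + 8.2008*x^4 - 10.2869*x^3 - 8.7149*x^2 + 6.7857*x + 0.2508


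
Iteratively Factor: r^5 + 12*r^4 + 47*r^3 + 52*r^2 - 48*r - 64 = (r + 4)*(r^4 + 8*r^3 + 15*r^2 - 8*r - 16) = (r + 4)^2*(r^3 + 4*r^2 - r - 4) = (r + 4)^3*(r^2 - 1) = (r + 1)*(r + 4)^3*(r - 1)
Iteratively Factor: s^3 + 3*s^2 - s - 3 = (s - 1)*(s^2 + 4*s + 3) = (s - 1)*(s + 1)*(s + 3)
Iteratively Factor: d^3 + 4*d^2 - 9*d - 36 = (d + 4)*(d^2 - 9) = (d + 3)*(d + 4)*(d - 3)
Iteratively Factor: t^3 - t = (t)*(t^2 - 1) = t*(t + 1)*(t - 1)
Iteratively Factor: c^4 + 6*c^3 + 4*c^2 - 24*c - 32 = (c - 2)*(c^3 + 8*c^2 + 20*c + 16) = (c - 2)*(c + 2)*(c^2 + 6*c + 8) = (c - 2)*(c + 2)^2*(c + 4)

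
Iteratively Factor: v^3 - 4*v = (v - 2)*(v^2 + 2*v) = (v - 2)*(v + 2)*(v)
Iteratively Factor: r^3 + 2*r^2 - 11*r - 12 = (r + 4)*(r^2 - 2*r - 3) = (r + 1)*(r + 4)*(r - 3)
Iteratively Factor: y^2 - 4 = (y - 2)*(y + 2)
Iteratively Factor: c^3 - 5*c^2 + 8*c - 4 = (c - 2)*(c^2 - 3*c + 2) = (c - 2)*(c - 1)*(c - 2)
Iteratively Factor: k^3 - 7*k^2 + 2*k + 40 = (k - 5)*(k^2 - 2*k - 8) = (k - 5)*(k + 2)*(k - 4)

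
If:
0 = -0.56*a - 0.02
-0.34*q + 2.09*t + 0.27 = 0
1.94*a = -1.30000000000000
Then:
No Solution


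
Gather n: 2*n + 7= 2*n + 7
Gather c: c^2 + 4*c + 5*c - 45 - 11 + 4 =c^2 + 9*c - 52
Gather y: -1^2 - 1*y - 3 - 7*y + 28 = 24 - 8*y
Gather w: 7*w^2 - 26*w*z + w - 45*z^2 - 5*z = 7*w^2 + w*(1 - 26*z) - 45*z^2 - 5*z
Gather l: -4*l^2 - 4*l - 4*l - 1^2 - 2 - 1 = -4*l^2 - 8*l - 4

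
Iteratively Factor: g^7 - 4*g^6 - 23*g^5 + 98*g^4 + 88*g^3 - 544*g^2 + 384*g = (g - 2)*(g^6 - 2*g^5 - 27*g^4 + 44*g^3 + 176*g^2 - 192*g) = (g - 2)*(g + 3)*(g^5 - 5*g^4 - 12*g^3 + 80*g^2 - 64*g) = g*(g - 2)*(g + 3)*(g^4 - 5*g^3 - 12*g^2 + 80*g - 64) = g*(g - 4)*(g - 2)*(g + 3)*(g^3 - g^2 - 16*g + 16) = g*(g - 4)^2*(g - 2)*(g + 3)*(g^2 + 3*g - 4) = g*(g - 4)^2*(g - 2)*(g - 1)*(g + 3)*(g + 4)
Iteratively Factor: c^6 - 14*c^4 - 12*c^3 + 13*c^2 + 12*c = (c - 4)*(c^5 + 4*c^4 + 2*c^3 - 4*c^2 - 3*c) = (c - 4)*(c + 1)*(c^4 + 3*c^3 - c^2 - 3*c) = (c - 4)*(c + 1)*(c + 3)*(c^3 - c) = (c - 4)*(c - 1)*(c + 1)*(c + 3)*(c^2 + c) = (c - 4)*(c - 1)*(c + 1)^2*(c + 3)*(c)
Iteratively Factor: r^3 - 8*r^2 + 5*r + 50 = (r - 5)*(r^2 - 3*r - 10) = (r - 5)^2*(r + 2)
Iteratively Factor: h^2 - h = (h)*(h - 1)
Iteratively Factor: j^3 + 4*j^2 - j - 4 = (j + 4)*(j^2 - 1) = (j + 1)*(j + 4)*(j - 1)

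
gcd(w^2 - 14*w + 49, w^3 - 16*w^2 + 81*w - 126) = w - 7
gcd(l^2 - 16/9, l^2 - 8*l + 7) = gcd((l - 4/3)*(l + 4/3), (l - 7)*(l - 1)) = 1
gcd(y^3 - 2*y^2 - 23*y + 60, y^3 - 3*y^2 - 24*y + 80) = y^2 + y - 20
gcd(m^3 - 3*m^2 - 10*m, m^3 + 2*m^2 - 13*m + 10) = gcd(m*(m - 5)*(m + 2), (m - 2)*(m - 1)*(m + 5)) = 1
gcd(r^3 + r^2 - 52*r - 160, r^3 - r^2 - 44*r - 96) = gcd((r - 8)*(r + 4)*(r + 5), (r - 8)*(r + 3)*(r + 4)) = r^2 - 4*r - 32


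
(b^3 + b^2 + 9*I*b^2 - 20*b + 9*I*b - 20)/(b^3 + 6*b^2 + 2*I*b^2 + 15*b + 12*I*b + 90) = (b^2 + b*(1 + 4*I) + 4*I)/(b^2 + 3*b*(2 - I) - 18*I)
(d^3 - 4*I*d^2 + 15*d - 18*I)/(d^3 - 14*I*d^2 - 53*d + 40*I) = (d^2 - 3*I*d + 18)/(d^2 - 13*I*d - 40)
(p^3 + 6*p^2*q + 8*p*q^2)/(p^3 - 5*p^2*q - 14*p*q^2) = (p + 4*q)/(p - 7*q)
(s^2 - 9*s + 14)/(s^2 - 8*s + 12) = (s - 7)/(s - 6)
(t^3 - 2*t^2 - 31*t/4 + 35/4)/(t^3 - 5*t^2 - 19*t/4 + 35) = (t - 1)/(t - 4)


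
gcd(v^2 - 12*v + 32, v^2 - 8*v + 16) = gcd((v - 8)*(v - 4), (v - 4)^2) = v - 4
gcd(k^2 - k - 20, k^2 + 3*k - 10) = 1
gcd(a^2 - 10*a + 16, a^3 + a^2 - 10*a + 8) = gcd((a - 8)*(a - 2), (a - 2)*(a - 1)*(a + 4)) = a - 2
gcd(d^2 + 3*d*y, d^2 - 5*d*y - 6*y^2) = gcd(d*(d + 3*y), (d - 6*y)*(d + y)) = 1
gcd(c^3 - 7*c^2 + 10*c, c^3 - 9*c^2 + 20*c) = c^2 - 5*c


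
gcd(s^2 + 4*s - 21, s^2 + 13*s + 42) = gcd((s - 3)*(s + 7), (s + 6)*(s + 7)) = s + 7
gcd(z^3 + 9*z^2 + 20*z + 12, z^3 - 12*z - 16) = z + 2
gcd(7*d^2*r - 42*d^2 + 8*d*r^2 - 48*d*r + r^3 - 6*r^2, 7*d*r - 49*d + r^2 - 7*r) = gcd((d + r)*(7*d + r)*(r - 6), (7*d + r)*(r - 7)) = 7*d + r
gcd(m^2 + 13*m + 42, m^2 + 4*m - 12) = m + 6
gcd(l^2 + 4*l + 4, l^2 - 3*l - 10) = l + 2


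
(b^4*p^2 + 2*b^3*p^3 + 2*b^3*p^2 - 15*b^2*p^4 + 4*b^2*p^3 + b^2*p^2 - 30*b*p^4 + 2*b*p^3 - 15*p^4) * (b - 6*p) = b^5*p^2 - 4*b^4*p^3 + 2*b^4*p^2 - 27*b^3*p^4 - 8*b^3*p^3 + b^3*p^2 + 90*b^2*p^5 - 54*b^2*p^4 - 4*b^2*p^3 + 180*b*p^5 - 27*b*p^4 + 90*p^5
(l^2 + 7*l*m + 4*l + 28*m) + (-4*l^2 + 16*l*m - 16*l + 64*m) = -3*l^2 + 23*l*m - 12*l + 92*m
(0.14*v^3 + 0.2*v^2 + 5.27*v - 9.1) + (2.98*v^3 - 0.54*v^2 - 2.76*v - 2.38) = 3.12*v^3 - 0.34*v^2 + 2.51*v - 11.48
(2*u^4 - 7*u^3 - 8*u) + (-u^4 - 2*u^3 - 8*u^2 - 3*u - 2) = u^4 - 9*u^3 - 8*u^2 - 11*u - 2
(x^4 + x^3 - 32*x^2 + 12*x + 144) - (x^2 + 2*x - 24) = x^4 + x^3 - 33*x^2 + 10*x + 168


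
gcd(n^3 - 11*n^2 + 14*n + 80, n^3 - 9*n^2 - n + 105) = n - 5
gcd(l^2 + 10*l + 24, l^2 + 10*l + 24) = l^2 + 10*l + 24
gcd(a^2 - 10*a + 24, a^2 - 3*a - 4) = a - 4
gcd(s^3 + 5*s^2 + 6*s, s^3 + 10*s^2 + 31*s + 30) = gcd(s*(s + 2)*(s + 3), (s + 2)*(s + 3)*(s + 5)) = s^2 + 5*s + 6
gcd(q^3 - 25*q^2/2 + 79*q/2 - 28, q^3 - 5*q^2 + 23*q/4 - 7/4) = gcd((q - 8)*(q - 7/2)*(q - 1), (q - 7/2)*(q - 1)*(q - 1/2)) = q^2 - 9*q/2 + 7/2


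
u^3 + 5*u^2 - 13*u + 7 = (u - 1)^2*(u + 7)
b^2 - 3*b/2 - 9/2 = (b - 3)*(b + 3/2)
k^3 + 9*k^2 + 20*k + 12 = (k + 1)*(k + 2)*(k + 6)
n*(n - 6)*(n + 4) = n^3 - 2*n^2 - 24*n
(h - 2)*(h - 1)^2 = h^3 - 4*h^2 + 5*h - 2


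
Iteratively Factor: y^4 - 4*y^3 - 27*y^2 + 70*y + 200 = (y + 2)*(y^3 - 6*y^2 - 15*y + 100) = (y - 5)*(y + 2)*(y^2 - y - 20) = (y - 5)^2*(y + 2)*(y + 4)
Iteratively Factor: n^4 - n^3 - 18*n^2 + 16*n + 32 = (n - 2)*(n^3 + n^2 - 16*n - 16) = (n - 4)*(n - 2)*(n^2 + 5*n + 4) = (n - 4)*(n - 2)*(n + 4)*(n + 1)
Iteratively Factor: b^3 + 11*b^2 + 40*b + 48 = (b + 4)*(b^2 + 7*b + 12) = (b + 4)^2*(b + 3)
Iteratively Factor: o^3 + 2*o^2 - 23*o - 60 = (o + 4)*(o^2 - 2*o - 15) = (o - 5)*(o + 4)*(o + 3)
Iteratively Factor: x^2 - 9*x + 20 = (x - 4)*(x - 5)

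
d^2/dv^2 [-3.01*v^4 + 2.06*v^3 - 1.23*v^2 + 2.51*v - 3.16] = -36.12*v^2 + 12.36*v - 2.46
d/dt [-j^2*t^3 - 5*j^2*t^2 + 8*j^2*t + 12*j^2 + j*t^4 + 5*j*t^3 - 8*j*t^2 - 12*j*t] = j*(-3*j*t^2 - 10*j*t + 8*j + 4*t^3 + 15*t^2 - 16*t - 12)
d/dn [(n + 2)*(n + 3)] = 2*n + 5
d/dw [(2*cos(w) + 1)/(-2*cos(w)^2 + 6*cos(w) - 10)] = (-2*cos(w) - cos(2*w) + 12)*sin(w)/(2*(sin(w)^2 + 3*cos(w) - 6)^2)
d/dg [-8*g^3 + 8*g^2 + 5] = 8*g*(2 - 3*g)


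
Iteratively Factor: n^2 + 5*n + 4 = (n + 4)*(n + 1)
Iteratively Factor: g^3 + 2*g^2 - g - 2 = (g - 1)*(g^2 + 3*g + 2) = (g - 1)*(g + 2)*(g + 1)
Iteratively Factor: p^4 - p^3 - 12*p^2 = (p + 3)*(p^3 - 4*p^2) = (p - 4)*(p + 3)*(p^2) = p*(p - 4)*(p + 3)*(p)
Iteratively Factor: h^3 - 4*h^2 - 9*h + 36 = (h - 4)*(h^2 - 9) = (h - 4)*(h - 3)*(h + 3)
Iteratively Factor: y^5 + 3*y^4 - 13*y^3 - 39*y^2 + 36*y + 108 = (y + 2)*(y^4 + y^3 - 15*y^2 - 9*y + 54) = (y + 2)*(y + 3)*(y^3 - 2*y^2 - 9*y + 18) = (y - 3)*(y + 2)*(y + 3)*(y^2 + y - 6) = (y - 3)*(y - 2)*(y + 2)*(y + 3)*(y + 3)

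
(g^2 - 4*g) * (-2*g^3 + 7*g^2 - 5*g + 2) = -2*g^5 + 15*g^4 - 33*g^3 + 22*g^2 - 8*g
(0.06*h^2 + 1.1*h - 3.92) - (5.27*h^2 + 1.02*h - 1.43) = -5.21*h^2 + 0.0800000000000001*h - 2.49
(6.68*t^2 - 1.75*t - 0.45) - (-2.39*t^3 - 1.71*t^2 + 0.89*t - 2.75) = 2.39*t^3 + 8.39*t^2 - 2.64*t + 2.3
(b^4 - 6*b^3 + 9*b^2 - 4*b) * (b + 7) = b^5 + b^4 - 33*b^3 + 59*b^2 - 28*b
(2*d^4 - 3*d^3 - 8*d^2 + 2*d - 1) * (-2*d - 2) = -4*d^5 + 2*d^4 + 22*d^3 + 12*d^2 - 2*d + 2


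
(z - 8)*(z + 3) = z^2 - 5*z - 24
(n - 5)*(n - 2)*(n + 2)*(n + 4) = n^4 - n^3 - 24*n^2 + 4*n + 80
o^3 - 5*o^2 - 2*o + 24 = (o - 4)*(o - 3)*(o + 2)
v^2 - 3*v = v*(v - 3)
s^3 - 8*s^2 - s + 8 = (s - 8)*(s - 1)*(s + 1)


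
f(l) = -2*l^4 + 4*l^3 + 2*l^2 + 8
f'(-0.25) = -0.12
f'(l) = -8*l^3 + 12*l^2 + 4*l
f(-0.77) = 6.66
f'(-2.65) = 222.55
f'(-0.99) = 15.56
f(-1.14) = 1.30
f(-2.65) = -151.02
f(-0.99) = 4.16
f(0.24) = 8.16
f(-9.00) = -15868.00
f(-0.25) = 8.05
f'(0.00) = 0.00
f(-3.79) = -593.69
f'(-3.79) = 592.73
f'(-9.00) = 6768.00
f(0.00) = 8.00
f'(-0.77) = 7.69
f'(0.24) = 1.54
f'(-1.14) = 22.89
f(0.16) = 8.07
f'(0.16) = 0.91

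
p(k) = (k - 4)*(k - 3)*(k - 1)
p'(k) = (k - 4)*(k - 3) + (k - 4)*(k - 1) + (k - 3)*(k - 1)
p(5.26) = 12.13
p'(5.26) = 17.84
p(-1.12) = -44.72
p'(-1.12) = 40.68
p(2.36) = 1.43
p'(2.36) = -2.05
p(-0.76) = -31.50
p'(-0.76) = 32.89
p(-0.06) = -13.17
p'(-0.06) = 19.97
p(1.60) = 2.02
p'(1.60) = 1.08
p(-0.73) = -30.52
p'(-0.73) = 32.28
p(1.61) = 2.03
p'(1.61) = 1.02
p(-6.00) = -630.00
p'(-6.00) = 223.00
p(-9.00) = -1560.00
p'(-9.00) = 406.00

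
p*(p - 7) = p^2 - 7*p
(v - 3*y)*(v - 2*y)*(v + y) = v^3 - 4*v^2*y + v*y^2 + 6*y^3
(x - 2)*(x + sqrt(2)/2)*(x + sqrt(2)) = x^3 - 2*x^2 + 3*sqrt(2)*x^2/2 - 3*sqrt(2)*x + x - 2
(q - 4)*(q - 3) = q^2 - 7*q + 12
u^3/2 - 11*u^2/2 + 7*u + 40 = (u/2 + 1)*(u - 8)*(u - 5)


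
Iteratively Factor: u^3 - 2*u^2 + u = (u - 1)*(u^2 - u) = u*(u - 1)*(u - 1)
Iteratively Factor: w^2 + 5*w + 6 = (w + 3)*(w + 2)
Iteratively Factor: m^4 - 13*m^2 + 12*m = (m)*(m^3 - 13*m + 12) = m*(m + 4)*(m^2 - 4*m + 3) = m*(m - 1)*(m + 4)*(m - 3)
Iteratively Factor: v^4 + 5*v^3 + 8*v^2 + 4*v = (v)*(v^3 + 5*v^2 + 8*v + 4) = v*(v + 2)*(v^2 + 3*v + 2) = v*(v + 1)*(v + 2)*(v + 2)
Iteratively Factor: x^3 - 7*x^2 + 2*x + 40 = (x - 4)*(x^2 - 3*x - 10) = (x - 4)*(x + 2)*(x - 5)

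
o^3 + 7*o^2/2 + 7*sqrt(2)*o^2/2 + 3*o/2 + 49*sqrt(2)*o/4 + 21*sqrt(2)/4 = (o + 1/2)*(o + 3)*(o + 7*sqrt(2)/2)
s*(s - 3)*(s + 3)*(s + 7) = s^4 + 7*s^3 - 9*s^2 - 63*s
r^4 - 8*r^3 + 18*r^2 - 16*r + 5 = (r - 5)*(r - 1)^3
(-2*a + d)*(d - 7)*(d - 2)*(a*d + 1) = -2*a^2*d^3 + 18*a^2*d^2 - 28*a^2*d + a*d^4 - 9*a*d^3 + 12*a*d^2 + 18*a*d - 28*a + d^3 - 9*d^2 + 14*d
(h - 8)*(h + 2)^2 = h^3 - 4*h^2 - 28*h - 32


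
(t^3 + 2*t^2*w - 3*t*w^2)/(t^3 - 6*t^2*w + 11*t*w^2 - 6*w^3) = t*(t + 3*w)/(t^2 - 5*t*w + 6*w^2)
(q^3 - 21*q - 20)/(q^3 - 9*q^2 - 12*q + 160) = (q + 1)/(q - 8)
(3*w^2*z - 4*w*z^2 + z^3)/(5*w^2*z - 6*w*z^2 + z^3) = (-3*w + z)/(-5*w + z)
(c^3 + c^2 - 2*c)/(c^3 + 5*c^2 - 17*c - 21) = c*(c^2 + c - 2)/(c^3 + 5*c^2 - 17*c - 21)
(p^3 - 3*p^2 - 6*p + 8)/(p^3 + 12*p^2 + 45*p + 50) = (p^2 - 5*p + 4)/(p^2 + 10*p + 25)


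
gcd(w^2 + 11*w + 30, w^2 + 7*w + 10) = w + 5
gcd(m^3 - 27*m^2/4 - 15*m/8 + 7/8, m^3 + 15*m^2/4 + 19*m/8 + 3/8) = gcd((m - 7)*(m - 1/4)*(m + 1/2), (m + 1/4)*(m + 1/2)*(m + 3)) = m + 1/2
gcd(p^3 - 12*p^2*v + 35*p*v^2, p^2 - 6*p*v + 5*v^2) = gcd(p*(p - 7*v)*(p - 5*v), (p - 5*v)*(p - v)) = p - 5*v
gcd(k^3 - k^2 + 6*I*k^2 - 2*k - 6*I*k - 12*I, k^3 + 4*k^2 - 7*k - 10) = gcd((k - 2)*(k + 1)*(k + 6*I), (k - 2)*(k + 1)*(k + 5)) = k^2 - k - 2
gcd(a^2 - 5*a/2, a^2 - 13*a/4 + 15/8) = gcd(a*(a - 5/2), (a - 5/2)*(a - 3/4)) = a - 5/2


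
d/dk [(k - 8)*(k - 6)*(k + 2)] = 3*k^2 - 24*k + 20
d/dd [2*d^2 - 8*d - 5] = 4*d - 8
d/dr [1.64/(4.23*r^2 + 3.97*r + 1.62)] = (-13.8744*r - 6.5108)/(4.23*r^2 + 3.97*r + 1.62)^2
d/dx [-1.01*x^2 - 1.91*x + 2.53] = -2.02*x - 1.91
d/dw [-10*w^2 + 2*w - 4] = 2 - 20*w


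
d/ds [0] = 0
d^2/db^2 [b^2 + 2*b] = 2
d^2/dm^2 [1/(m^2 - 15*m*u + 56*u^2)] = 2*(-m^2 + 15*m*u - 56*u^2 + (2*m - 15*u)^2)/(m^2 - 15*m*u + 56*u^2)^3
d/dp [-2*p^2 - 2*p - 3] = -4*p - 2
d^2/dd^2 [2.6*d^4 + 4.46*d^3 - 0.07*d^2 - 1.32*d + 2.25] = 31.2*d^2 + 26.76*d - 0.14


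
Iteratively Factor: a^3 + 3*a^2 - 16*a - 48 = (a + 3)*(a^2 - 16) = (a + 3)*(a + 4)*(a - 4)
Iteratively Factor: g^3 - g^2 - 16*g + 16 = (g - 4)*(g^2 + 3*g - 4) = (g - 4)*(g + 4)*(g - 1)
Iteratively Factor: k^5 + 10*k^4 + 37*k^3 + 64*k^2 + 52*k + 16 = (k + 2)*(k^4 + 8*k^3 + 21*k^2 + 22*k + 8) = (k + 2)*(k + 4)*(k^3 + 4*k^2 + 5*k + 2) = (k + 1)*(k + 2)*(k + 4)*(k^2 + 3*k + 2) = (k + 1)^2*(k + 2)*(k + 4)*(k + 2)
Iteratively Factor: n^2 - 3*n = (n)*(n - 3)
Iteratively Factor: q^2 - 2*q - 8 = (q + 2)*(q - 4)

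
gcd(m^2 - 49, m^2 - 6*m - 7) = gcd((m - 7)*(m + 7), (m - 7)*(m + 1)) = m - 7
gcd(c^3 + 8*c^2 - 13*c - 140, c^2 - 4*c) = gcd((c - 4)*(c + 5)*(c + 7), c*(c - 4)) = c - 4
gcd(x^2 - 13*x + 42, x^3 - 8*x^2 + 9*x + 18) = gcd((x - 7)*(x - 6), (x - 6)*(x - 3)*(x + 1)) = x - 6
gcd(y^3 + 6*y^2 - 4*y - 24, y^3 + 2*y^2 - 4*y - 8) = y^2 - 4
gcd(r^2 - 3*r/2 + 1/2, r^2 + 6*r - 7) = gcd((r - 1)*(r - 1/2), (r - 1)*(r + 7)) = r - 1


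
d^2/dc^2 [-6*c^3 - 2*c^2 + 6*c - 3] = -36*c - 4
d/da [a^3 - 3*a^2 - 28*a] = 3*a^2 - 6*a - 28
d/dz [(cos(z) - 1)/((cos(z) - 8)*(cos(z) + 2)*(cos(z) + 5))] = 2*(cos(z)^3 - 2*cos(z)^2 + cos(z) + 63)*sin(z)/((cos(z) - 8)^2*(cos(z) + 2)^2*(cos(z) + 5)^2)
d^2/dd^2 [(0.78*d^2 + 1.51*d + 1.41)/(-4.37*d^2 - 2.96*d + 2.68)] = (-37.493726*d^3 - 216.370062*d^2 - 215.538888*d - 92.896024)/(83.453453*d^6 + 169.580472*d^5 - 38.6745*d^4 - 182.06368*d^3 + 23.718*d^2 + 63.779712*d - 19.248832)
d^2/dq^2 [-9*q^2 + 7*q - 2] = -18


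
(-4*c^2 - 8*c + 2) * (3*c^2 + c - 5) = -12*c^4 - 28*c^3 + 18*c^2 + 42*c - 10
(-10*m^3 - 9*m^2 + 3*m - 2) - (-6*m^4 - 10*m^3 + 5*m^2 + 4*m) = 6*m^4 - 14*m^2 - m - 2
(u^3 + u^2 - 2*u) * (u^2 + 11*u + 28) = u^5 + 12*u^4 + 37*u^3 + 6*u^2 - 56*u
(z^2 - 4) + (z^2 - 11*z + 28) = 2*z^2 - 11*z + 24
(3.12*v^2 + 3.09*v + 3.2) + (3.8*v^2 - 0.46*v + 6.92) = 6.92*v^2 + 2.63*v + 10.12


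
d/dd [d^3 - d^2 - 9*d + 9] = 3*d^2 - 2*d - 9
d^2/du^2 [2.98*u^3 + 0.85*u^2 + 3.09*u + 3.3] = 17.88*u + 1.7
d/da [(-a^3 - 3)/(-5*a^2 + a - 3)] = (3*a^2*(5*a^2 - a + 3) - (10*a - 1)*(a^3 + 3))/(5*a^2 - a + 3)^2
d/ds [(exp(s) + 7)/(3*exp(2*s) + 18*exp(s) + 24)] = (-2*(exp(s) + 3)*(exp(s) + 7) + exp(2*s) + 6*exp(s) + 8)*exp(s)/(3*(exp(2*s) + 6*exp(s) + 8)^2)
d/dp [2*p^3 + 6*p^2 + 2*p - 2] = 6*p^2 + 12*p + 2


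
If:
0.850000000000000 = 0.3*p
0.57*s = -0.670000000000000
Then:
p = 2.83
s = -1.18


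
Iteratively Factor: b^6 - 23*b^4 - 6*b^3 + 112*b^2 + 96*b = (b + 4)*(b^5 - 4*b^4 - 7*b^3 + 22*b^2 + 24*b) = (b - 4)*(b + 4)*(b^4 - 7*b^2 - 6*b) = (b - 4)*(b - 3)*(b + 4)*(b^3 + 3*b^2 + 2*b) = (b - 4)*(b - 3)*(b + 1)*(b + 4)*(b^2 + 2*b) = (b - 4)*(b - 3)*(b + 1)*(b + 2)*(b + 4)*(b)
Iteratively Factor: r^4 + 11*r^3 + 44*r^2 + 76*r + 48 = (r + 4)*(r^3 + 7*r^2 + 16*r + 12) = (r + 3)*(r + 4)*(r^2 + 4*r + 4) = (r + 2)*(r + 3)*(r + 4)*(r + 2)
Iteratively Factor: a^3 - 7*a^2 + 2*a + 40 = (a - 5)*(a^2 - 2*a - 8) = (a - 5)*(a - 4)*(a + 2)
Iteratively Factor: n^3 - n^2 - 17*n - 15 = (n + 3)*(n^2 - 4*n - 5) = (n + 1)*(n + 3)*(n - 5)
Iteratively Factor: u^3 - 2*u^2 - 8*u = (u - 4)*(u^2 + 2*u) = u*(u - 4)*(u + 2)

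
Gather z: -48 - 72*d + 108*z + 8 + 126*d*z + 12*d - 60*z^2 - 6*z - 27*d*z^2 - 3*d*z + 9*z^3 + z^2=-60*d + 9*z^3 + z^2*(-27*d - 59) + z*(123*d + 102) - 40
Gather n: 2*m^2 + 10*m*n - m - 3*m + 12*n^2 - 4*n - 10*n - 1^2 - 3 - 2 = 2*m^2 - 4*m + 12*n^2 + n*(10*m - 14) - 6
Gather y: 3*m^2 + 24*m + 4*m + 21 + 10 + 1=3*m^2 + 28*m + 32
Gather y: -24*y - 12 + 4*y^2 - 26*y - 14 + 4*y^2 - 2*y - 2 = 8*y^2 - 52*y - 28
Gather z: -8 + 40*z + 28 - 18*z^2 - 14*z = -18*z^2 + 26*z + 20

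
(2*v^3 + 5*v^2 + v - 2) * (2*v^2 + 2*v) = 4*v^5 + 14*v^4 + 12*v^3 - 2*v^2 - 4*v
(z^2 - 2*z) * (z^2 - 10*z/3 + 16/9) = z^4 - 16*z^3/3 + 76*z^2/9 - 32*z/9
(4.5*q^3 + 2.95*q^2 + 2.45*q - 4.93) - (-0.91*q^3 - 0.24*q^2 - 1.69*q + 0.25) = 5.41*q^3 + 3.19*q^2 + 4.14*q - 5.18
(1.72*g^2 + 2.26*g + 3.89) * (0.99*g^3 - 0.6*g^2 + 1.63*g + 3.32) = 1.7028*g^5 + 1.2054*g^4 + 5.2987*g^3 + 7.0602*g^2 + 13.8439*g + 12.9148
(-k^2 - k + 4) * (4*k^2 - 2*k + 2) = -4*k^4 - 2*k^3 + 16*k^2 - 10*k + 8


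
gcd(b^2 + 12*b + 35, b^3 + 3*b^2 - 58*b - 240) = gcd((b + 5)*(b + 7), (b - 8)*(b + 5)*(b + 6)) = b + 5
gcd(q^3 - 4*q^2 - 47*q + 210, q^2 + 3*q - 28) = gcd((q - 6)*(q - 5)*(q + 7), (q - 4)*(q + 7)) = q + 7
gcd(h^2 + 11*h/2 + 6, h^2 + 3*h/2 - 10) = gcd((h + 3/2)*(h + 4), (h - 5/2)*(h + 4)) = h + 4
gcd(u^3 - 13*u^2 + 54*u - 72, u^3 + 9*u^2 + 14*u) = 1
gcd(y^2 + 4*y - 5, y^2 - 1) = y - 1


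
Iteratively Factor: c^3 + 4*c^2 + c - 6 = (c - 1)*(c^2 + 5*c + 6) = (c - 1)*(c + 3)*(c + 2)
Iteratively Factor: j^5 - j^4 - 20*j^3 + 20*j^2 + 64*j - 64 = (j - 1)*(j^4 - 20*j^2 + 64) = (j - 4)*(j - 1)*(j^3 + 4*j^2 - 4*j - 16) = (j - 4)*(j - 1)*(j + 4)*(j^2 - 4) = (j - 4)*(j - 2)*(j - 1)*(j + 4)*(j + 2)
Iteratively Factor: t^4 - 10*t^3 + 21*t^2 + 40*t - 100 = (t - 2)*(t^3 - 8*t^2 + 5*t + 50) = (t - 5)*(t - 2)*(t^2 - 3*t - 10) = (t - 5)*(t - 2)*(t + 2)*(t - 5)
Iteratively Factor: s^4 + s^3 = (s)*(s^3 + s^2) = s^2*(s^2 + s) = s^2*(s + 1)*(s)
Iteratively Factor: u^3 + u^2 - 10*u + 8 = (u + 4)*(u^2 - 3*u + 2) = (u - 1)*(u + 4)*(u - 2)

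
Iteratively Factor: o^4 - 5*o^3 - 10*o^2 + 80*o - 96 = (o + 4)*(o^3 - 9*o^2 + 26*o - 24) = (o - 2)*(o + 4)*(o^2 - 7*o + 12) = (o - 4)*(o - 2)*(o + 4)*(o - 3)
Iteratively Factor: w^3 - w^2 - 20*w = (w + 4)*(w^2 - 5*w) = w*(w + 4)*(w - 5)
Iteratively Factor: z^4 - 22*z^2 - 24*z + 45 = (z + 3)*(z^3 - 3*z^2 - 13*z + 15) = (z - 1)*(z + 3)*(z^2 - 2*z - 15) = (z - 1)*(z + 3)^2*(z - 5)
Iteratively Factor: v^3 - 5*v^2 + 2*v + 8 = (v + 1)*(v^2 - 6*v + 8) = (v - 2)*(v + 1)*(v - 4)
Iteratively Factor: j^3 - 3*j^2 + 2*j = (j - 2)*(j^2 - j) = (j - 2)*(j - 1)*(j)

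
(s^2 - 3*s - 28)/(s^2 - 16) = (s - 7)/(s - 4)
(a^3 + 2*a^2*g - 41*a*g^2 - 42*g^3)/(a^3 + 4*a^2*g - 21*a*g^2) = (a^2 - 5*a*g - 6*g^2)/(a*(a - 3*g))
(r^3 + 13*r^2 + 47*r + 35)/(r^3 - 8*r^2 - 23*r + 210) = (r^2 + 8*r + 7)/(r^2 - 13*r + 42)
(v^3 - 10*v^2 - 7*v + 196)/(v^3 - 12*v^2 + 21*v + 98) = (v + 4)/(v + 2)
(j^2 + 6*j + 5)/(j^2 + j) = (j + 5)/j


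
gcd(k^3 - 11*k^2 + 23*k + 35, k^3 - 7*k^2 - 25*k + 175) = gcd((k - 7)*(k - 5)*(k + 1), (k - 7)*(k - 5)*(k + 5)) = k^2 - 12*k + 35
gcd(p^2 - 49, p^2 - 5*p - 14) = p - 7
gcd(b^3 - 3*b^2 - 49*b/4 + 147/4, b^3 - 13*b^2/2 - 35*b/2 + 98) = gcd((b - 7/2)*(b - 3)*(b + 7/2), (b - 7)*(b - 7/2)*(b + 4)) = b - 7/2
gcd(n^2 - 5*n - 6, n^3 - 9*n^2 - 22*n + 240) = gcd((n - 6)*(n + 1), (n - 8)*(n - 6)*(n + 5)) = n - 6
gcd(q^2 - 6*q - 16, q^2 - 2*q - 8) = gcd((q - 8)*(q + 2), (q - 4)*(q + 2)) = q + 2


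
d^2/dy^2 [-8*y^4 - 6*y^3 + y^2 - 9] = -96*y^2 - 36*y + 2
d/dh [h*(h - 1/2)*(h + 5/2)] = 3*h^2 + 4*h - 5/4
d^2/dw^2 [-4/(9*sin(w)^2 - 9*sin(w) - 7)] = 36*(-36*sin(w)^4 + 27*sin(w)^3 + 17*sin(w)^2 - 47*sin(w) + 32)/(-9*sin(w)^2 + 9*sin(w) + 7)^3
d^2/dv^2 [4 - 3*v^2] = -6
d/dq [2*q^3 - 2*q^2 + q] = 6*q^2 - 4*q + 1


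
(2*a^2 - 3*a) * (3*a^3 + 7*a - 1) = 6*a^5 - 9*a^4 + 14*a^3 - 23*a^2 + 3*a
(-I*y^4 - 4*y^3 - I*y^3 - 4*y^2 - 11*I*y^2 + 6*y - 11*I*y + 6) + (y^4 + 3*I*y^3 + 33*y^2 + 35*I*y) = y^4 - I*y^4 - 4*y^3 + 2*I*y^3 + 29*y^2 - 11*I*y^2 + 6*y + 24*I*y + 6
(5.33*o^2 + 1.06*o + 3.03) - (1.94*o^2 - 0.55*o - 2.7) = 3.39*o^2 + 1.61*o + 5.73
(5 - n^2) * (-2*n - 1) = 2*n^3 + n^2 - 10*n - 5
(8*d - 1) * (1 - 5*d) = -40*d^2 + 13*d - 1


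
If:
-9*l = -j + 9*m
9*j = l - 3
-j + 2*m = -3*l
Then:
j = -27/74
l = -21/74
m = 9/37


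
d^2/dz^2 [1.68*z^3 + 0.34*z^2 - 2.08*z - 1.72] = 10.08*z + 0.68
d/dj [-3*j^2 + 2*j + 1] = 2 - 6*j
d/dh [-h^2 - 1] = -2*h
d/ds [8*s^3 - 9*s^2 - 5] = 6*s*(4*s - 3)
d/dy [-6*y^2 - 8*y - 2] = -12*y - 8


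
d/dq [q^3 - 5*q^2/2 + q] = 3*q^2 - 5*q + 1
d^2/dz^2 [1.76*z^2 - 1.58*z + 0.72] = 3.52000000000000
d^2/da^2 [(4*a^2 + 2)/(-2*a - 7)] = -408/(8*a^3 + 84*a^2 + 294*a + 343)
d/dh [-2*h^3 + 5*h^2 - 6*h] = -6*h^2 + 10*h - 6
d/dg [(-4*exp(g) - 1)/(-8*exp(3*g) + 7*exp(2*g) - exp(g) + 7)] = (-(4*exp(g) + 1)*(24*exp(2*g) - 14*exp(g) + 1) + 32*exp(3*g) - 28*exp(2*g) + 4*exp(g) - 28)*exp(g)/(8*exp(3*g) - 7*exp(2*g) + exp(g) - 7)^2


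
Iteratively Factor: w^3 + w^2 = (w)*(w^2 + w) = w*(w + 1)*(w)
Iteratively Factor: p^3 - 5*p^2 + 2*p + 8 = (p - 2)*(p^2 - 3*p - 4) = (p - 4)*(p - 2)*(p + 1)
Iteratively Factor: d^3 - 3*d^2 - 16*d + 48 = (d - 4)*(d^2 + d - 12) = (d - 4)*(d + 4)*(d - 3)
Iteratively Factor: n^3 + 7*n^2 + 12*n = (n + 3)*(n^2 + 4*n) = (n + 3)*(n + 4)*(n)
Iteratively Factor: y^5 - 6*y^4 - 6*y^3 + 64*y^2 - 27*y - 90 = (y - 2)*(y^4 - 4*y^3 - 14*y^2 + 36*y + 45) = (y - 2)*(y + 1)*(y^3 - 5*y^2 - 9*y + 45) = (y - 3)*(y - 2)*(y + 1)*(y^2 - 2*y - 15) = (y - 5)*(y - 3)*(y - 2)*(y + 1)*(y + 3)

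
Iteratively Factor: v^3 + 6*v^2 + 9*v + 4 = (v + 1)*(v^2 + 5*v + 4) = (v + 1)*(v + 4)*(v + 1)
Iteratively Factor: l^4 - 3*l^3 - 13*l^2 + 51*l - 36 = (l + 4)*(l^3 - 7*l^2 + 15*l - 9) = (l - 1)*(l + 4)*(l^2 - 6*l + 9) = (l - 3)*(l - 1)*(l + 4)*(l - 3)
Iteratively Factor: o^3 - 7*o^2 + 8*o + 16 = (o + 1)*(o^2 - 8*o + 16) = (o - 4)*(o + 1)*(o - 4)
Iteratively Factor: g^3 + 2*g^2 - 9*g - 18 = (g - 3)*(g^2 + 5*g + 6) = (g - 3)*(g + 3)*(g + 2)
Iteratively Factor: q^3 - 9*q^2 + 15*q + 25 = (q - 5)*(q^2 - 4*q - 5) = (q - 5)*(q + 1)*(q - 5)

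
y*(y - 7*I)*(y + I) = y^3 - 6*I*y^2 + 7*y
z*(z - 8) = z^2 - 8*z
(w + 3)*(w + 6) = w^2 + 9*w + 18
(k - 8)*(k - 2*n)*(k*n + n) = k^3*n - 2*k^2*n^2 - 7*k^2*n + 14*k*n^2 - 8*k*n + 16*n^2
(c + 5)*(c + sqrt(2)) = c^2 + sqrt(2)*c + 5*c + 5*sqrt(2)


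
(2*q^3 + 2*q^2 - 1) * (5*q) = 10*q^4 + 10*q^3 - 5*q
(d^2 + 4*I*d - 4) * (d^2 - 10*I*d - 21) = d^4 - 6*I*d^3 + 15*d^2 - 44*I*d + 84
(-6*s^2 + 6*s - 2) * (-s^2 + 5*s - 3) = 6*s^4 - 36*s^3 + 50*s^2 - 28*s + 6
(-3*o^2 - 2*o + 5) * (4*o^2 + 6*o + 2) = -12*o^4 - 26*o^3 + 2*o^2 + 26*o + 10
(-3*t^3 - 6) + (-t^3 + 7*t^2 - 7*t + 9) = -4*t^3 + 7*t^2 - 7*t + 3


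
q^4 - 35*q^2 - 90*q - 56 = (q - 7)*(q + 1)*(q + 2)*(q + 4)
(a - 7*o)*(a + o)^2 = a^3 - 5*a^2*o - 13*a*o^2 - 7*o^3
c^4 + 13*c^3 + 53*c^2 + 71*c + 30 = (c + 1)^2*(c + 5)*(c + 6)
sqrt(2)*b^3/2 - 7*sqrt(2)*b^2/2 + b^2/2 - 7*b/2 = b*(b - 7)*(sqrt(2)*b/2 + 1/2)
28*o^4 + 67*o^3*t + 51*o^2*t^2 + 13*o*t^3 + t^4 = (o + t)^2*(4*o + t)*(7*o + t)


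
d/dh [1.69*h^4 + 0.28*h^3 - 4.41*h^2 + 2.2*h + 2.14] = 6.76*h^3 + 0.84*h^2 - 8.82*h + 2.2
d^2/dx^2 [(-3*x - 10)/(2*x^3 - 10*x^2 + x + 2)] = 2*(-(3*x + 10)*(6*x^2 - 20*x + 1)^2 + (18*x^2 - 60*x + 2*(3*x - 5)*(3*x + 10) + 3)*(2*x^3 - 10*x^2 + x + 2))/(2*x^3 - 10*x^2 + x + 2)^3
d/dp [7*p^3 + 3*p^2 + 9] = 3*p*(7*p + 2)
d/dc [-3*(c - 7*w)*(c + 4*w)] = -6*c + 9*w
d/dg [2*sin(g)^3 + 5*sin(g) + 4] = (6*sin(g)^2 + 5)*cos(g)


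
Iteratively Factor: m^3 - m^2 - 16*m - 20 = (m - 5)*(m^2 + 4*m + 4) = (m - 5)*(m + 2)*(m + 2)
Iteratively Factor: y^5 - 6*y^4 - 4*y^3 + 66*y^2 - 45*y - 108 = (y - 3)*(y^4 - 3*y^3 - 13*y^2 + 27*y + 36) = (y - 4)*(y - 3)*(y^3 + y^2 - 9*y - 9) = (y - 4)*(y - 3)*(y + 3)*(y^2 - 2*y - 3) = (y - 4)*(y - 3)^2*(y + 3)*(y + 1)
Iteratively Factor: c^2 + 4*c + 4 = (c + 2)*(c + 2)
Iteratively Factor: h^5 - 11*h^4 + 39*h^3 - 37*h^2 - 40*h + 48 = (h - 4)*(h^4 - 7*h^3 + 11*h^2 + 7*h - 12) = (h - 4)*(h - 1)*(h^3 - 6*h^2 + 5*h + 12) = (h - 4)^2*(h - 1)*(h^2 - 2*h - 3) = (h - 4)^2*(h - 3)*(h - 1)*(h + 1)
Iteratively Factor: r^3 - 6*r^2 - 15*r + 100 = (r - 5)*(r^2 - r - 20) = (r - 5)*(r + 4)*(r - 5)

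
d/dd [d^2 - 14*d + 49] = 2*d - 14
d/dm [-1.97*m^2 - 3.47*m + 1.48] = -3.94*m - 3.47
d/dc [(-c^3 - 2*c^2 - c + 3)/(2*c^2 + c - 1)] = (-2*c^4 - 2*c^3 + 3*c^2 - 8*c - 2)/(4*c^4 + 4*c^3 - 3*c^2 - 2*c + 1)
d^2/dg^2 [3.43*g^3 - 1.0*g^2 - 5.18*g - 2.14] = 20.58*g - 2.0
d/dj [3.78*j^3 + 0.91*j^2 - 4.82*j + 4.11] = 11.34*j^2 + 1.82*j - 4.82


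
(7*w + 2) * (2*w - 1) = 14*w^2 - 3*w - 2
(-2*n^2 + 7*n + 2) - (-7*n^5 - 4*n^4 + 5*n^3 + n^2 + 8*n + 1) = 7*n^5 + 4*n^4 - 5*n^3 - 3*n^2 - n + 1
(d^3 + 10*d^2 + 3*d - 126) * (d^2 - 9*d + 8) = d^5 + d^4 - 79*d^3 - 73*d^2 + 1158*d - 1008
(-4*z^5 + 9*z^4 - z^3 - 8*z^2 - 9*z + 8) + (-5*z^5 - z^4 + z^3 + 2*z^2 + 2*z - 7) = -9*z^5 + 8*z^4 - 6*z^2 - 7*z + 1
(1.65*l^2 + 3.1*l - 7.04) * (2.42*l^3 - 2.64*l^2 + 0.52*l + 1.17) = 3.993*l^5 + 3.146*l^4 - 24.3628*l^3 + 22.1281*l^2 - 0.0338000000000003*l - 8.2368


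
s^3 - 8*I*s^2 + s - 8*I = (s - 8*I)*(s - I)*(s + I)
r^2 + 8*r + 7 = (r + 1)*(r + 7)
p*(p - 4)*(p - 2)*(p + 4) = p^4 - 2*p^3 - 16*p^2 + 32*p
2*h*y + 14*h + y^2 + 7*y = (2*h + y)*(y + 7)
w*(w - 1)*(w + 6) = w^3 + 5*w^2 - 6*w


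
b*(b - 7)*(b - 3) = b^3 - 10*b^2 + 21*b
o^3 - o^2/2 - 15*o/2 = o*(o - 3)*(o + 5/2)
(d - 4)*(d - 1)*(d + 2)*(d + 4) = d^4 + d^3 - 18*d^2 - 16*d + 32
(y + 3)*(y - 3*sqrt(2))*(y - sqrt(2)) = y^3 - 4*sqrt(2)*y^2 + 3*y^2 - 12*sqrt(2)*y + 6*y + 18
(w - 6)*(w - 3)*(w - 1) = w^3 - 10*w^2 + 27*w - 18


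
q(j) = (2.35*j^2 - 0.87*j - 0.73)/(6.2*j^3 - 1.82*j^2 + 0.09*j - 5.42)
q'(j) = (4.7*j - 0.87)/(6.2*j^3 - 1.82*j^2 + 0.09*j - 5.42) + (-18.6*j^2 + 3.64*j - 0.09)*(2.35*j^2 - 0.87*j - 0.73)/(6.2*j^3 - 1.82*j^2 + 0.09*j - 5.42)^2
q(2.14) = 0.17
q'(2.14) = -0.09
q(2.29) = 0.16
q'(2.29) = -0.07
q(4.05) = 0.09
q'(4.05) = -0.02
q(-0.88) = -0.17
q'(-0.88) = 0.18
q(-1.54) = -0.19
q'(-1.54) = -0.04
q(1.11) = 1.31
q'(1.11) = -22.33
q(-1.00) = -0.18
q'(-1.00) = 0.11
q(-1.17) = -0.20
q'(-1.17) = 0.03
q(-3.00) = -0.12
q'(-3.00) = -0.04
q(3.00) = 0.12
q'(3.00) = -0.04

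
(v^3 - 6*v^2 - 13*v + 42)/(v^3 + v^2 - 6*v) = (v - 7)/v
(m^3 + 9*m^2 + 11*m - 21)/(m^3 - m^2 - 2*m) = (-m^3 - 9*m^2 - 11*m + 21)/(m*(-m^2 + m + 2))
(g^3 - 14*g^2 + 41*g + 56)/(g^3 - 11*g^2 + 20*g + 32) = (g - 7)/(g - 4)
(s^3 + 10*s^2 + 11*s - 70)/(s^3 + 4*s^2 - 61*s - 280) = (s - 2)/(s - 8)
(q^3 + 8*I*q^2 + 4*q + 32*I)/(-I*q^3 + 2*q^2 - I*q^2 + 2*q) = (I*q^2 - 6*q + 16*I)/(q*(q + 1))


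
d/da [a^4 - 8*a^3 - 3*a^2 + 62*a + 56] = 4*a^3 - 24*a^2 - 6*a + 62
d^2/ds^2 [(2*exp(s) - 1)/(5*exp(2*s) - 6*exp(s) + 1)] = (50*exp(4*s) - 40*exp(3*s) + 30*exp(2*s) - 4*exp(s) - 4)*exp(s)/(125*exp(6*s) - 450*exp(5*s) + 615*exp(4*s) - 396*exp(3*s) + 123*exp(2*s) - 18*exp(s) + 1)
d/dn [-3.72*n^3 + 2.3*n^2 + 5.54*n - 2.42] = -11.16*n^2 + 4.6*n + 5.54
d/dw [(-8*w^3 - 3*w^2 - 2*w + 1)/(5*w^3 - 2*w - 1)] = (15*w^4 + 52*w^3 + 15*w^2 + 6*w + 4)/(25*w^6 - 20*w^4 - 10*w^3 + 4*w^2 + 4*w + 1)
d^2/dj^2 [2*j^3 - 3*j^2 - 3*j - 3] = 12*j - 6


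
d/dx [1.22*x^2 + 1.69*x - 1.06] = 2.44*x + 1.69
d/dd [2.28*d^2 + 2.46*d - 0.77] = 4.56*d + 2.46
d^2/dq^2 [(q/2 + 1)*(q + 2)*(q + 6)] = 3*q + 10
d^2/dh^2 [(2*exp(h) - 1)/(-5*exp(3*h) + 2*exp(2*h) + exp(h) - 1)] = (-200*exp(6*h) + 285*exp(5*h) - 158*exp(4*h) + 140*exp(3*h) - 63*exp(2*h) + 7*exp(h) - 1)*exp(h)/(125*exp(9*h) - 150*exp(8*h) - 15*exp(7*h) + 127*exp(6*h) - 57*exp(5*h) - 24*exp(4*h) + 26*exp(3*h) - 3*exp(2*h) - 3*exp(h) + 1)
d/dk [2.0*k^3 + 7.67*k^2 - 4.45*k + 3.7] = 6.0*k^2 + 15.34*k - 4.45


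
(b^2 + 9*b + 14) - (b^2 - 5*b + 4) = 14*b + 10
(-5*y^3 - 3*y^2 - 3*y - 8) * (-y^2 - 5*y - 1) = 5*y^5 + 28*y^4 + 23*y^3 + 26*y^2 + 43*y + 8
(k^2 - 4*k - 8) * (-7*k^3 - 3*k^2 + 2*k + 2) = -7*k^5 + 25*k^4 + 70*k^3 + 18*k^2 - 24*k - 16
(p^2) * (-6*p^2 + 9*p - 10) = -6*p^4 + 9*p^3 - 10*p^2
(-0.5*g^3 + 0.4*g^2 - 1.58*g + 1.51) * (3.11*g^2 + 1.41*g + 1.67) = -1.555*g^5 + 0.539*g^4 - 5.1848*g^3 + 3.1363*g^2 - 0.5095*g + 2.5217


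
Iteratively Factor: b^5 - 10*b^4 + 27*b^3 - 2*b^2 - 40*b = (b + 1)*(b^4 - 11*b^3 + 38*b^2 - 40*b) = (b - 2)*(b + 1)*(b^3 - 9*b^2 + 20*b) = b*(b - 2)*(b + 1)*(b^2 - 9*b + 20) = b*(b - 5)*(b - 2)*(b + 1)*(b - 4)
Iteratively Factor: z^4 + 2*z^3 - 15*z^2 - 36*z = (z - 4)*(z^3 + 6*z^2 + 9*z) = (z - 4)*(z + 3)*(z^2 + 3*z) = z*(z - 4)*(z + 3)*(z + 3)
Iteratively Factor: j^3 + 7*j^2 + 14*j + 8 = (j + 4)*(j^2 + 3*j + 2) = (j + 1)*(j + 4)*(j + 2)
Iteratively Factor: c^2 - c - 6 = (c - 3)*(c + 2)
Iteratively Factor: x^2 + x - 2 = (x + 2)*(x - 1)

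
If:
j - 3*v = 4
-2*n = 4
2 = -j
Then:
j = -2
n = -2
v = -2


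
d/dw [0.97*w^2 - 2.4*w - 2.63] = 1.94*w - 2.4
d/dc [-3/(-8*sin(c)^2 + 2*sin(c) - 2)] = 3*(1 - 8*sin(c))*cos(c)/(2*(4*sin(c)^2 - sin(c) + 1)^2)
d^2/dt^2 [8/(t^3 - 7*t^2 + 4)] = 16*(t^2*(3*t - 14)^2 + (7 - 3*t)*(t^3 - 7*t^2 + 4))/(t^3 - 7*t^2 + 4)^3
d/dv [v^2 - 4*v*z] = 2*v - 4*z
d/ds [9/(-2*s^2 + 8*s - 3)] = 36*(s - 2)/(2*s^2 - 8*s + 3)^2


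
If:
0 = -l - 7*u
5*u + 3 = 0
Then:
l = 21/5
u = -3/5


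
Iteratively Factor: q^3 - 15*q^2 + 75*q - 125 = (q - 5)*(q^2 - 10*q + 25) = (q - 5)^2*(q - 5)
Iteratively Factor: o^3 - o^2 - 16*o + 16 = (o - 1)*(o^2 - 16) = (o - 1)*(o + 4)*(o - 4)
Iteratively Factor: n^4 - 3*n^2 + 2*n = (n + 2)*(n^3 - 2*n^2 + n) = (n - 1)*(n + 2)*(n^2 - n) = n*(n - 1)*(n + 2)*(n - 1)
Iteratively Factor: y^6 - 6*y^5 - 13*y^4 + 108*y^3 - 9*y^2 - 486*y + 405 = (y - 3)*(y^5 - 3*y^4 - 22*y^3 + 42*y^2 + 117*y - 135) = (y - 3)*(y + 3)*(y^4 - 6*y^3 - 4*y^2 + 54*y - 45) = (y - 5)*(y - 3)*(y + 3)*(y^3 - y^2 - 9*y + 9) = (y - 5)*(y - 3)*(y + 3)^2*(y^2 - 4*y + 3) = (y - 5)*(y - 3)^2*(y + 3)^2*(y - 1)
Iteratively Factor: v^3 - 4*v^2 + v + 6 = (v - 3)*(v^2 - v - 2) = (v - 3)*(v - 2)*(v + 1)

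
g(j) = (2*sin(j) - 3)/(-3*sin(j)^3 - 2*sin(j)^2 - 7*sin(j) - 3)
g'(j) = (2*sin(j) - 3)*(9*sin(j)^2*cos(j) + 4*sin(j)*cos(j) + 7*cos(j))/(-3*sin(j)^3 - 2*sin(j)^2 - 7*sin(j) - 3)^2 + 2*cos(j)/(-3*sin(j)^3 - 2*sin(j)^2 - 7*sin(j) - 3)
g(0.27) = 0.49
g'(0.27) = -1.19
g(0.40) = 0.36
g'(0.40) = -0.82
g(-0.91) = -1.66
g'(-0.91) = -3.05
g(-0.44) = 25.77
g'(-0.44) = -1093.33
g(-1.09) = -1.28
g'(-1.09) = -1.43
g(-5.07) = 0.08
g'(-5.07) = -0.09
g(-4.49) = 0.07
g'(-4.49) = 0.05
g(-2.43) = -2.77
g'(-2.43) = 10.14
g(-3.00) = 1.61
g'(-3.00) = 6.12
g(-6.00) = 0.47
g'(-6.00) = -1.14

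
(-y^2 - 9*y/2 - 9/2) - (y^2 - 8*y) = -2*y^2 + 7*y/2 - 9/2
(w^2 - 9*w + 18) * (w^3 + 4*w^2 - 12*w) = w^5 - 5*w^4 - 30*w^3 + 180*w^2 - 216*w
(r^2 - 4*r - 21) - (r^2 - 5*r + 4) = r - 25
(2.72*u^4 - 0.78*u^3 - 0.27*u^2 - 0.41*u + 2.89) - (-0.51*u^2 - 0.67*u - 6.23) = 2.72*u^4 - 0.78*u^3 + 0.24*u^2 + 0.26*u + 9.12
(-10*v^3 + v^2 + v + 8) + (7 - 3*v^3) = -13*v^3 + v^2 + v + 15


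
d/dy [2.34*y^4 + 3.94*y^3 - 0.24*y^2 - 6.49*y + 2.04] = 9.36*y^3 + 11.82*y^2 - 0.48*y - 6.49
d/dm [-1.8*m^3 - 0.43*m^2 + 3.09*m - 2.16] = -5.4*m^2 - 0.86*m + 3.09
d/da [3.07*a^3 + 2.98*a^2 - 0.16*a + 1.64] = 9.21*a^2 + 5.96*a - 0.16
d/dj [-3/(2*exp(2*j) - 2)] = 3/(4*sinh(j)^2)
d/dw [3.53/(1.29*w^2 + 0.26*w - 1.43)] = (-9.1074*w - 0.9178)/(1.29*w^2 + 0.26*w - 1.43)^2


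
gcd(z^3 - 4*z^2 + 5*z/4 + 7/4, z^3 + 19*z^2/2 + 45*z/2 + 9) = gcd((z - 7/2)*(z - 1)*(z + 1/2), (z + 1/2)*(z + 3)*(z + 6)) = z + 1/2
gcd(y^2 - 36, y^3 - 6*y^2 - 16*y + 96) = y - 6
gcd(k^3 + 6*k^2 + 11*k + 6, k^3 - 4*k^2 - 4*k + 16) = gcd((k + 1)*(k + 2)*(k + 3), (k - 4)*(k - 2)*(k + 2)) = k + 2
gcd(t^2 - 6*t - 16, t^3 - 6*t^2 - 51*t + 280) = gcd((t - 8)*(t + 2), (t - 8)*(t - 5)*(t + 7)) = t - 8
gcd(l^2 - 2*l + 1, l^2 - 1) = l - 1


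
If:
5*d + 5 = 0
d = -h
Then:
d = -1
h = 1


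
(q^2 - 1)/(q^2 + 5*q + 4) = (q - 1)/(q + 4)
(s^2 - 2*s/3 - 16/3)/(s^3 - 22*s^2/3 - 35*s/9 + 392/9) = 3*(s + 2)/(3*s^2 - 14*s - 49)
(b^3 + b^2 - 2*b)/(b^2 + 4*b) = (b^2 + b - 2)/(b + 4)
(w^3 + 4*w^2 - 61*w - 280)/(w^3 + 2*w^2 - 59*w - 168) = (w + 5)/(w + 3)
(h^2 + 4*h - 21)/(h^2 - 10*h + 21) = (h + 7)/(h - 7)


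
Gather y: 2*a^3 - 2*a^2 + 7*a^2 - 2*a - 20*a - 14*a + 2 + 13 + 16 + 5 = 2*a^3 + 5*a^2 - 36*a + 36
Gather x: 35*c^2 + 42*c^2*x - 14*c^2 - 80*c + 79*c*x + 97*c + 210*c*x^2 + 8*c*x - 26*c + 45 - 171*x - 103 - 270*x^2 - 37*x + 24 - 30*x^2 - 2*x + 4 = 21*c^2 - 9*c + x^2*(210*c - 300) + x*(42*c^2 + 87*c - 210) - 30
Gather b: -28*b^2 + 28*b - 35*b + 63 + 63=-28*b^2 - 7*b + 126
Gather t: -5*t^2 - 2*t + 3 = -5*t^2 - 2*t + 3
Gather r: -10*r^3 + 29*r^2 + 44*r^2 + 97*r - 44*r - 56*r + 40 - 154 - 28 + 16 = -10*r^3 + 73*r^2 - 3*r - 126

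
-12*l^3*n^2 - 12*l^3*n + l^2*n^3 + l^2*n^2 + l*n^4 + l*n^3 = n*(-3*l + n)*(4*l + n)*(l*n + l)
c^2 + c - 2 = (c - 1)*(c + 2)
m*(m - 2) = m^2 - 2*m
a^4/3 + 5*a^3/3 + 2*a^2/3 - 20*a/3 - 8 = (a/3 + 1)*(a - 2)*(a + 2)^2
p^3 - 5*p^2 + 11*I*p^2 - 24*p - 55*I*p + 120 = (p - 5)*(p + 3*I)*(p + 8*I)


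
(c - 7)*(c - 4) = c^2 - 11*c + 28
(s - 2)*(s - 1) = s^2 - 3*s + 2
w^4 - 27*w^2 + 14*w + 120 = (w - 4)*(w - 3)*(w + 2)*(w + 5)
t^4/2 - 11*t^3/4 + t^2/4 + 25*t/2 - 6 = (t/2 + 1)*(t - 4)*(t - 3)*(t - 1/2)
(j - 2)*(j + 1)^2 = j^3 - 3*j - 2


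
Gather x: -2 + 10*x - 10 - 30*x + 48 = 36 - 20*x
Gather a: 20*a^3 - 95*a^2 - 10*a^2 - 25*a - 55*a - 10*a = 20*a^3 - 105*a^2 - 90*a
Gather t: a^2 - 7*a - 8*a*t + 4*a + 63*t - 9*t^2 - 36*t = a^2 - 3*a - 9*t^2 + t*(27 - 8*a)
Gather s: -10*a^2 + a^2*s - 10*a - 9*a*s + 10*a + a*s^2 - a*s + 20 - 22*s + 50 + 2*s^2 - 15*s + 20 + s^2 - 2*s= -10*a^2 + s^2*(a + 3) + s*(a^2 - 10*a - 39) + 90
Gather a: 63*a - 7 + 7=63*a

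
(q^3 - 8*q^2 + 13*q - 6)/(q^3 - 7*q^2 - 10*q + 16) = (q^2 - 7*q + 6)/(q^2 - 6*q - 16)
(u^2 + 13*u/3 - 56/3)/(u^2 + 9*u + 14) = (u - 8/3)/(u + 2)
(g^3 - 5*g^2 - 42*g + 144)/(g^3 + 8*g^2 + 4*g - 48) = (g^2 - 11*g + 24)/(g^2 + 2*g - 8)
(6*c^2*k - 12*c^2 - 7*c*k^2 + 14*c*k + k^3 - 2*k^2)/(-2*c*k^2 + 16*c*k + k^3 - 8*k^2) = (-6*c^2*k + 12*c^2 + 7*c*k^2 - 14*c*k - k^3 + 2*k^2)/(k*(2*c*k - 16*c - k^2 + 8*k))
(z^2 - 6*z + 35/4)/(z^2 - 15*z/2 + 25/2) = (z - 7/2)/(z - 5)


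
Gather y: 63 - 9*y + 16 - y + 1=80 - 10*y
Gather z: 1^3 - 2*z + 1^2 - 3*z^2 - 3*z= -3*z^2 - 5*z + 2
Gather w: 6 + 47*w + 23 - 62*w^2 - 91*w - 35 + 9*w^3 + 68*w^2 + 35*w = 9*w^3 + 6*w^2 - 9*w - 6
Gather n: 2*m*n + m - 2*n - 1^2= m + n*(2*m - 2) - 1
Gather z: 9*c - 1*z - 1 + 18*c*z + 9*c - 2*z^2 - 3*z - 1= 18*c - 2*z^2 + z*(18*c - 4) - 2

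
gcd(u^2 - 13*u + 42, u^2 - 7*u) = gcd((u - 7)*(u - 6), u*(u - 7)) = u - 7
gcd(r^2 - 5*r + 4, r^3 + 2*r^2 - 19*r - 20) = r - 4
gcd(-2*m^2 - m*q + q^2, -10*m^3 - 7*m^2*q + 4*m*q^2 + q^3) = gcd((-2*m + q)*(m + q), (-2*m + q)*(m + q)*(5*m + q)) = -2*m^2 - m*q + q^2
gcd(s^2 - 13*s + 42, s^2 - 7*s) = s - 7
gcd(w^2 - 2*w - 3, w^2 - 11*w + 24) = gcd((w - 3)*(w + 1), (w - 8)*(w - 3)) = w - 3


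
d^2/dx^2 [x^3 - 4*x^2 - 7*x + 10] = 6*x - 8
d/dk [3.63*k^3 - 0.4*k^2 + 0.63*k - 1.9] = 10.89*k^2 - 0.8*k + 0.63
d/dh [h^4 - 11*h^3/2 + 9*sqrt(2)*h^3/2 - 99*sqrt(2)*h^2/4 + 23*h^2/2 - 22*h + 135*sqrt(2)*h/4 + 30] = 4*h^3 - 33*h^2/2 + 27*sqrt(2)*h^2/2 - 99*sqrt(2)*h/2 + 23*h - 22 + 135*sqrt(2)/4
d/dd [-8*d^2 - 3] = -16*d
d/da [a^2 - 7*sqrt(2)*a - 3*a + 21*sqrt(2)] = 2*a - 7*sqrt(2) - 3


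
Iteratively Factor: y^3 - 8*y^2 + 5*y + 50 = (y - 5)*(y^2 - 3*y - 10) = (y - 5)*(y + 2)*(y - 5)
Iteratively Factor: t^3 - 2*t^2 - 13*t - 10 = (t - 5)*(t^2 + 3*t + 2) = (t - 5)*(t + 1)*(t + 2)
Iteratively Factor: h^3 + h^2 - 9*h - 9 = (h + 1)*(h^2 - 9) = (h + 1)*(h + 3)*(h - 3)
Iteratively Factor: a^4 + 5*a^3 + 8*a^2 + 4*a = (a + 1)*(a^3 + 4*a^2 + 4*a) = a*(a + 1)*(a^2 + 4*a + 4) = a*(a + 1)*(a + 2)*(a + 2)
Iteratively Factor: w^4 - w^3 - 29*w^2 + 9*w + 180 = (w - 3)*(w^3 + 2*w^2 - 23*w - 60) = (w - 3)*(w + 4)*(w^2 - 2*w - 15) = (w - 5)*(w - 3)*(w + 4)*(w + 3)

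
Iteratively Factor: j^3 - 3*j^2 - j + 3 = (j + 1)*(j^2 - 4*j + 3) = (j - 1)*(j + 1)*(j - 3)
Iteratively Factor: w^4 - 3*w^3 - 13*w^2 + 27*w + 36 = (w - 4)*(w^3 + w^2 - 9*w - 9) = (w - 4)*(w + 3)*(w^2 - 2*w - 3) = (w - 4)*(w + 1)*(w + 3)*(w - 3)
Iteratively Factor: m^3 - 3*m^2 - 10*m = (m - 5)*(m^2 + 2*m) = (m - 5)*(m + 2)*(m)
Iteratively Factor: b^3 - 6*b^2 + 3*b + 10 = (b - 2)*(b^2 - 4*b - 5) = (b - 5)*(b - 2)*(b + 1)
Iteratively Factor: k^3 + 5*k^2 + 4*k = (k + 4)*(k^2 + k) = (k + 1)*(k + 4)*(k)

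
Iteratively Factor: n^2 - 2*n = (n - 2)*(n)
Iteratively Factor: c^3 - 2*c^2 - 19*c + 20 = (c + 4)*(c^2 - 6*c + 5) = (c - 1)*(c + 4)*(c - 5)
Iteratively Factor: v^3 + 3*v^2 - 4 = (v + 2)*(v^2 + v - 2) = (v - 1)*(v + 2)*(v + 2)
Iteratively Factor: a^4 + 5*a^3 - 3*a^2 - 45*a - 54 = (a + 3)*(a^3 + 2*a^2 - 9*a - 18) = (a - 3)*(a + 3)*(a^2 + 5*a + 6) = (a - 3)*(a + 3)^2*(a + 2)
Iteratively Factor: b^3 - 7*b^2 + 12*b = (b - 4)*(b^2 - 3*b) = b*(b - 4)*(b - 3)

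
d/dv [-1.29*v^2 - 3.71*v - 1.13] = -2.58*v - 3.71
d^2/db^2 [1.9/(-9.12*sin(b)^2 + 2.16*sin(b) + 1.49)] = (-632.12544*sin(b)^4 + 112.28544*sin(b)^3 + 836.04864*sin(b)^2 - 218.45592*sin(b) + 69.36672)/(-9.12*sin(b)^2 + 2.16*sin(b) + 1.49)^3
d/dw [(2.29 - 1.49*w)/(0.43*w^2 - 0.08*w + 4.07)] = (0.6407*w^2 - 1.9694*w - 5.8811)/(0.1849*w^4 - 0.0688*w^3 + 3.5066*w^2 - 0.6512*w + 16.5649)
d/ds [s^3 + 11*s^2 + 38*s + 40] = 3*s^2 + 22*s + 38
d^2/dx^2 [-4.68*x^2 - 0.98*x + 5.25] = -9.36000000000000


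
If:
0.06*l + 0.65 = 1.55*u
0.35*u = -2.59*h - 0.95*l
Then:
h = 3.97361647361647 - 9.61068211068211*u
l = 25.8333333333333*u - 10.8333333333333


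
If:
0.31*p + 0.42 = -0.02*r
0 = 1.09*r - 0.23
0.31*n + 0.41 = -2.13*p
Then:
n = 8.08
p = -1.37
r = 0.21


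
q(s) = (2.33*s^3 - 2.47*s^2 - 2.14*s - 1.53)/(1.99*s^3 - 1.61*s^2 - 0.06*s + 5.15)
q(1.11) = -0.65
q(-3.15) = 1.26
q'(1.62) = 1.07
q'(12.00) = 0.00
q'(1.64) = 1.07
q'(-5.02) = 0.01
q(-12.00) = 1.19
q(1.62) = -0.17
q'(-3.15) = 0.07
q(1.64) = -0.15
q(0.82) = -0.72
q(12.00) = 1.13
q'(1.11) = 0.58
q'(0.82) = -0.11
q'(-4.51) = 0.02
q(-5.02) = 1.21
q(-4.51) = 1.22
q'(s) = (-5.97*s^2 + 3.22*s + 0.06)*(2.33*s^3 - 2.47*s^2 - 2.14*s - 1.53)/(1.99*s^3 - 1.61*s^2 - 0.06*s + 5.15)^2 + (6.99*s^2 - 4.94*s - 2.14)/(1.99*s^3 - 1.61*s^2 - 0.06*s + 5.15) = (1.164*s^4 + 8.2376*s^3 + 41.8354*s^2 - 30.3676*s - 11.1128)/(3.9601*s^6 - 6.4078*s^5 + 2.3533*s^4 + 20.6902*s^3 - 16.5794*s^2 - 0.618*s + 26.5225)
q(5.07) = 1.02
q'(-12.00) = 0.00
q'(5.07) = 0.06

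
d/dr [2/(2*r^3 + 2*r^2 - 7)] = 4*r*(-3*r - 2)/(2*r^3 + 2*r^2 - 7)^2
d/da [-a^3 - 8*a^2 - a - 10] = -3*a^2 - 16*a - 1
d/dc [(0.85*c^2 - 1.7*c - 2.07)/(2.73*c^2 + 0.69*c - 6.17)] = (5.2275*c^2 + 0.8132*c + 11.9173)/(7.4529*c^4 + 3.7674*c^3 - 33.2121*c^2 - 8.5146*c + 38.0689)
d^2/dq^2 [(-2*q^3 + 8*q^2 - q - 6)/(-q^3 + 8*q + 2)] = 2*(-8*q^6 + 51*q^5 - 132*q^4 + 24*q^3 - 36*q^2 + 60*q + 336)/(q^9 - 24*q^7 - 6*q^6 + 192*q^5 + 96*q^4 - 500*q^3 - 384*q^2 - 96*q - 8)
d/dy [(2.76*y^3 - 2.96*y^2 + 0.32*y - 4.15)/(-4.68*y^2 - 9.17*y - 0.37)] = (-12.9168*y^4 - 50.6184*y^3 + 25.5772*y^2 - 36.6536*y - 38.1739)/(21.9024*y^4 + 85.8312*y^3 + 87.5521*y^2 + 6.7858*y + 0.1369)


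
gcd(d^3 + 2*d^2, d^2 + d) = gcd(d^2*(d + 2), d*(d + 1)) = d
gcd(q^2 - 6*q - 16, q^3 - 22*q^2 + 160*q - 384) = q - 8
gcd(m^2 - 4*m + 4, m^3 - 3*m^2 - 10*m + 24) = m - 2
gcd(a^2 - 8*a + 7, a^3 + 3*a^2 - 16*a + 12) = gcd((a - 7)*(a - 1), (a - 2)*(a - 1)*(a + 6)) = a - 1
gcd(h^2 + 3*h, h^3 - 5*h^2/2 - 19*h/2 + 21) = h + 3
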